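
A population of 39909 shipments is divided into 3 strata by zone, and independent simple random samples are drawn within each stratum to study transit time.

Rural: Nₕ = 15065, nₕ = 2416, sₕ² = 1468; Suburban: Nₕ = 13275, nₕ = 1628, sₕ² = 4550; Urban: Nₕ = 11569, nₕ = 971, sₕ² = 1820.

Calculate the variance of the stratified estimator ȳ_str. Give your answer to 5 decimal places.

Var(ȳ_str) = Σₕ Wₕ²(1 − fₕ)sₕ²/nₕ with Wₕ = Nₕ/N, N = 39909.
Rural: Wₕ = 0.37748378; term = 0.37748378²·(1 − 0.16037172)·1468/2416 = 0.072696376.
Suburban: Wₕ = 0.33263174; term = 0.33263174²·(1 − 0.12263653)·4550/1628 = 0.27130882.
Urban: Wₕ = 0.28988449; term = 0.28988449²·(1 − 0.08393120)·1820/971 = 0.144288.
Sum = 0.4882932.

0.48829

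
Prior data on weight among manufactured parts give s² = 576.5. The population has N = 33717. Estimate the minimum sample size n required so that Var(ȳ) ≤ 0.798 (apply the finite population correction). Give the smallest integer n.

708

Without fpc, n₀ = s²/D = 576.5/0.798 = 722.4311.
With fpc, (1 − n/N)·s²/n ≤ D requires n ≥ n₀/(1 + n₀/N) = 722.4311/(1 + 722.4311/33717) = 707.2768.
Rounding up, n = 708.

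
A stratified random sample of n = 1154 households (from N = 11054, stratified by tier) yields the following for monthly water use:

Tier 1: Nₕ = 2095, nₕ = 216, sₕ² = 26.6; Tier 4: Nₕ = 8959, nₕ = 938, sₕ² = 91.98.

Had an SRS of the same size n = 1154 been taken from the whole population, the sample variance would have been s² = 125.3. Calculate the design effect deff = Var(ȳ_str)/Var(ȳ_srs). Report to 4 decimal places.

Var(ȳ_str) = Σ Wₕ²(1−fₕ)sₕ²/nₕ with Wₕ = Nₕ/11054:
  Tier 1: (2095/11054)²·(1−216/2095)·26.6/216 = 0.0039673432
  Tier 4: (8959/11054)²·(1−938/8959)·91.98/938 = 0.057668639
  → Var(ȳ_str) = 0.061635982.
Var(ȳ_srs) = (1 − 1154/11054)·125.3/1154 = 0.097243593.
deff = 0.061635982 / 0.097243593 = 0.6338.

0.6338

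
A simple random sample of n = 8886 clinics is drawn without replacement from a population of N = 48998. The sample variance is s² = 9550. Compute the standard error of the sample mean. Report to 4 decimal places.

0.9380

Under SRS without replacement, Var(ȳ) = (1 − f)·s²/n with f = n/N = 8886/48998 = 0.18135434.
Var(ȳ) = (1 − 0.18135434)·9550/8886 = 0.81864566·1.0747243 = 0.87981837.
SE(ȳ) = √(0.87981837) = 0.9380.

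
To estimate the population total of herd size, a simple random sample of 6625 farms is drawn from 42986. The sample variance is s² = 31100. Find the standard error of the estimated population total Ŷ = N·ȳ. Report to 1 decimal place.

85658.1

Var(Ŷ) = N²·Var(ȳ) = N²·(1 − n/N)·s²/n.
f = 6625/42986 = 0.15411995; Var(ȳ) = 0.84588005·31100/6625 = 3.9708483.
Var(Ŷ) = 42986² · 3.9708483 = 7.3373184 × 10^9.
SE(Ŷ) = √(7.3373184 × 10^9) = 85658.1.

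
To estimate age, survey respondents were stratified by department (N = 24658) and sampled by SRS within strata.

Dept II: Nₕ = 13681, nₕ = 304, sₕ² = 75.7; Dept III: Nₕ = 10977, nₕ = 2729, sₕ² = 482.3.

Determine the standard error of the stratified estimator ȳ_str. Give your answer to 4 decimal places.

0.3182

Var(ȳ_str) = Σₕ Wₕ²(1 − fₕ)sₕ²/nₕ with Wₕ = Nₕ/N, N = 24658.
Dept II: Wₕ = 0.55483008; term = 0.55483008²·(1 − 0.02222060)·75.7/304 = 0.07495199.
Dept III: Wₕ = 0.44516992; term = 0.44516992²·(1 − 0.24861073)·482.3/2729 = 0.026316634.
Sum = 0.10126862.
SE = √(0.10126862) = 0.3182.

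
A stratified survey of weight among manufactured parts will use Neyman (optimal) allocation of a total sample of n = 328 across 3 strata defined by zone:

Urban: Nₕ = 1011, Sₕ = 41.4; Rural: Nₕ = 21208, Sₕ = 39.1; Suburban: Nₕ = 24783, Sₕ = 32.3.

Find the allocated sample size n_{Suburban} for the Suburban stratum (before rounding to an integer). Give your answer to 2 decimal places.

157.07

Neyman allocation: nₕ = n·NₕSₕ / Σⱼ NⱼSⱼ.
Σ NⱼSⱼ = 1011·41.4 + 21208·39.1 + 24783·32.3 = 1.6715791 × 10^6.
n_{Suburban} = 328·24783·32.3 / (1.6715791 × 10^6) = 157.07.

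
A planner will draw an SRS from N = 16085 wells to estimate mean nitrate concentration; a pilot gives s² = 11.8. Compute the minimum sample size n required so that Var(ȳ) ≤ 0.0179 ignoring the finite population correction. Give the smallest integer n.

Without fpc, n₀ = s²/D = 11.8/0.0179 = 659.2179.
Rounding up, n = 660.

660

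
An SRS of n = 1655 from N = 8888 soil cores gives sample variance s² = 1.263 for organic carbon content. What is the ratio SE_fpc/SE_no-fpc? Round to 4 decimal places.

f = n/N = 1655/8888 = 0.18620612.
SE_no-fpc = √(s²/n) = 0.027625025; SE_fpc = √((1−f)s²/n) = 0.02492068.
Ratio = √(1−f) = 0.90210525.

0.9021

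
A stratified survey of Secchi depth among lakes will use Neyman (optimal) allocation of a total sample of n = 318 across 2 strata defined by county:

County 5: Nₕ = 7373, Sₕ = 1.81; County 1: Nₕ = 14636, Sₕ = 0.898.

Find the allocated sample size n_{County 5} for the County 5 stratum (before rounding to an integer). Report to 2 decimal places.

Neyman allocation: nₕ = n·NₕSₕ / Σⱼ NⱼSⱼ.
Σ NⱼSⱼ = 7373·1.81 + 14636·0.898 = 26488.258.
n_{County 5} = 318·7373·1.81 / 26488.258 = 160.21.

160.21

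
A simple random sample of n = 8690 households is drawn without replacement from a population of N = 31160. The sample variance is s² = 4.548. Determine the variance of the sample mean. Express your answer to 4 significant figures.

Under SRS without replacement, Var(ȳ) = (1 − f)·s²/n with f = n/N = 8690/31160 = 0.27888318.
Var(ȳ) = (1 − 0.27888318)·4.548/8690 = 0.72111682·5.2336018 × 10^-4 = 3.7740383 × 10^-4.

3.774 × 10^-4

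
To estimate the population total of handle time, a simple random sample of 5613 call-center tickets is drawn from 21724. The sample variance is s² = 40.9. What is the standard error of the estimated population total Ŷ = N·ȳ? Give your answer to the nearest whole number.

1597

Var(Ŷ) = N²·Var(ȳ) = N²·(1 − n/N)·s²/n.
f = 5613/21724 = 0.25837783; Var(ȳ) = 0.74162217·40.9/5613 = 0.0054039456.
Var(Ŷ) = 21724² · 0.0054039456 = 2.5502958 × 10^6.
SE(Ŷ) = √(2.5502958 × 10^6) = 1597.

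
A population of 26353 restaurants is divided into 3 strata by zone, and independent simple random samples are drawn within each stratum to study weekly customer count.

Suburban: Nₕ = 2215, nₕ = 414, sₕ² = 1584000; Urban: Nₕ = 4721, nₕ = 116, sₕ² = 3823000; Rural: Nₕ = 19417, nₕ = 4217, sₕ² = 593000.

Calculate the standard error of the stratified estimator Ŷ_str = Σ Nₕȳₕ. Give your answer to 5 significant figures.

Var(Ŷ_str) = Σₕ Nₕ²(1 − fₕ)sₕ²/nₕ.
Suburban: 2215²·(1 − 414/2215)·1584000/414 = 1.5263083 × 10^10.
Urban: 4721²·(1 − 116/4721)·3823000/116 = 7.1648969 × 10^11.
Rural: 19417²·(1 − 4217/19417)·593000/4217 = 4.1502744 × 10^10.
Sum = 7.7325552 × 10^11.
SE = √(7.7325552 × 10^11) = 879350.

879350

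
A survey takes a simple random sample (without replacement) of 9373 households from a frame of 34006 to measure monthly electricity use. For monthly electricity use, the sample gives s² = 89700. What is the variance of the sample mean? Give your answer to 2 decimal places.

6.93

Under SRS without replacement, Var(ȳ) = (1 − f)·s²/n with f = n/N = 9373/34006 = 0.27562783.
Var(ȳ) = (1 − 0.27562783)·89700/9373 = 0.72437217·9.5700416 = 6.9322718.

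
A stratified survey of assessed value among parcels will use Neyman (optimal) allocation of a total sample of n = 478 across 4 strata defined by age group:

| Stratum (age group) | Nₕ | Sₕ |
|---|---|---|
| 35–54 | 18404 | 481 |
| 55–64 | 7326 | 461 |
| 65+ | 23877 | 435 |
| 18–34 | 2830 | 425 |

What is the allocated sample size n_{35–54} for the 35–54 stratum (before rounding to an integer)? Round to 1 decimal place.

Neyman allocation: nₕ = n·NₕSₕ / Σⱼ NⱼSⱼ.
Σ NⱼSⱼ = 18404·481 + 7326·461 + 23877·435 + 2830·425 = 2.3818855 × 10^7.
n_{35–54} = 478·18404·481 / (2.3818855 × 10^7) = 177.6.

177.6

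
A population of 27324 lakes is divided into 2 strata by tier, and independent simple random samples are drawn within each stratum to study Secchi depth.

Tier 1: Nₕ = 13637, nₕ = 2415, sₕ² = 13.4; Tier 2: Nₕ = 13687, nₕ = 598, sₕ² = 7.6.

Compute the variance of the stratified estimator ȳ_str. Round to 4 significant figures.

Var(ȳ_str) = Σₕ Wₕ²(1 − fₕ)sₕ²/nₕ with Wₕ = Nₕ/N, N = 27324.
Tier 1: Wₕ = 0.49908505; term = 0.49908505²·(1 − 0.17709174)·13.4/2415 = 0.0011373345.
Tier 2: Wₕ = 0.50091495; term = 0.50091495²·(1 − 0.04369109)·7.6/598 = 0.0030495699.
Sum = 0.0041869044.

0.004187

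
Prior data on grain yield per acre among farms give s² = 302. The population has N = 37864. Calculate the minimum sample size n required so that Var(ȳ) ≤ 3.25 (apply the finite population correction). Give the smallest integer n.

Without fpc, n₀ = s²/D = 302/3.25 = 92.9231.
With fpc, (1 − n/N)·s²/n ≤ D requires n ≥ n₀/(1 + n₀/N) = 92.9231/(1 + 92.9231/37864) = 92.6956.
Rounding up, n = 93.

93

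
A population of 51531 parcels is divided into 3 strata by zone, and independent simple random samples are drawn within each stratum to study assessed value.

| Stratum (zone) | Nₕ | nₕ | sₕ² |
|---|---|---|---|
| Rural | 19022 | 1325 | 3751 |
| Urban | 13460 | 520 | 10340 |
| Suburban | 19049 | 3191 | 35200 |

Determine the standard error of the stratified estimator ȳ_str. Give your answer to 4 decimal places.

1.7082

Var(ȳ_str) = Σₕ Wₕ²(1 − fₕ)sₕ²/nₕ with Wₕ = Nₕ/N, N = 51531.
Rural: Wₕ = 0.36913702; term = 0.36913702²·(1 − 0.06965619)·3751/1325 = 0.35888051.
Urban: Wₕ = 0.26120199; term = 0.26120199²·(1 − 0.03863299)·10340/520 = 1.3042456.
Suburban: Wₕ = 0.36966098; term = 0.36966098²·(1 − 0.16751536)·35200/3191 = 1.2548717.
Sum = 2.9179978.
SE = √(2.9179978) = 1.7082.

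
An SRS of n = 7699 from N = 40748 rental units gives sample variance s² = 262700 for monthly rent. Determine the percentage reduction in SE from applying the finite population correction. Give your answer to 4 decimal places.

9.9412

f = n/N = 7699/40748 = 0.18894179.
SE_no-fpc = √(s²/n) = 5.8413453; SE_fpc = √((1−f)s²/n) = 5.2606437.
Ratio = √(1−f) = 0.90058770. Reduction = 100·(1 − 0.90058770) = 9.9412%.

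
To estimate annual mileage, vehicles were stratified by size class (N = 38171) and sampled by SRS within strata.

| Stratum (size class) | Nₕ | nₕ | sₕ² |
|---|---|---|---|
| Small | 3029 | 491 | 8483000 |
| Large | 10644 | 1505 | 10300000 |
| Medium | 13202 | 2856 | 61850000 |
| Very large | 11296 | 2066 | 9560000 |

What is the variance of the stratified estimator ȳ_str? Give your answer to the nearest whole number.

Var(ȳ_str) = Σₕ Wₕ²(1 − fₕ)sₕ²/nₕ with Wₕ = Nₕ/N, N = 38171.
Small: Wₕ = 0.07935344; term = 0.07935344²·(1 − 0.16209970)·8483000/491 = 91.157371.
Large: Wₕ = 0.27885044; term = 0.27885044²·(1 − 0.14139421)·10300000/1505 = 456.91687.
Medium: Wₕ = 0.34586466; term = 0.34586466²·(1 − 0.21633086)·61850000/2856 = 2030.143.
Very large: Wₕ = 0.29593147; term = 0.29593147²·(1 − 0.18289660)·9560000/2066 = 331.12112.
Sum = 2909.3384.

2909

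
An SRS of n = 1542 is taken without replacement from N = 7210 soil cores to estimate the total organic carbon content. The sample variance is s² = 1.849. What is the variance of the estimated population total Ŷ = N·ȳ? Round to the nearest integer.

49002

Var(Ŷ) = N²·Var(ȳ) = N²·(1 − n/N)·s²/n.
f = 1542/7210 = 0.21386963; Var(ȳ) = 0.78613037·1.849/1542 = 9.4264271 × 10^-4.
Var(Ŷ) = 7210² · (9.4264271 × 10^-4) = 49002.433.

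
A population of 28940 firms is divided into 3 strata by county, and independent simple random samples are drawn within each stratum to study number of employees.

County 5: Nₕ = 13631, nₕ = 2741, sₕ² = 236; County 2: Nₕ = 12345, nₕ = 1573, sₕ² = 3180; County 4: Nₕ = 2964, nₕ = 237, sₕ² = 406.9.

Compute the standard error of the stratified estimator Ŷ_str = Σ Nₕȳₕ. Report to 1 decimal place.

17189.9

Var(Ŷ_str) = Σₕ Nₕ²(1 − fₕ)sₕ²/nₕ.
County 5: 13631²·(1 − 2741/13631)·236/2741 = 1.2780815 × 10^7.
County 2: 12345²·(1 − 1573/12345)·3180/1573 = 2.6883502 × 10^8.
County 4: 2964²·(1 − 237/2964)·406.9/237 = 1.3877227 × 10^7.
Sum = 2.9549306 × 10^8.
SE = √(2.9549306 × 10^8) = 17189.9.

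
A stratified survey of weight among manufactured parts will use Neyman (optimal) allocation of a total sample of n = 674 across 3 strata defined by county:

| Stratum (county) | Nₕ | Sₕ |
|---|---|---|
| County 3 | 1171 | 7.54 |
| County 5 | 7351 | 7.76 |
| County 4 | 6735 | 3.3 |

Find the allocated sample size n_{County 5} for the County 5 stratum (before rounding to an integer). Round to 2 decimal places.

Neyman allocation: nₕ = n·NₕSₕ / Σⱼ NⱼSⱼ.
Σ NⱼSⱼ = 1171·7.54 + 7351·7.76 + 6735·3.3 = 88098.6.
n_{County 5} = 674·7351·7.76 / 88098.6 = 436.41.

436.41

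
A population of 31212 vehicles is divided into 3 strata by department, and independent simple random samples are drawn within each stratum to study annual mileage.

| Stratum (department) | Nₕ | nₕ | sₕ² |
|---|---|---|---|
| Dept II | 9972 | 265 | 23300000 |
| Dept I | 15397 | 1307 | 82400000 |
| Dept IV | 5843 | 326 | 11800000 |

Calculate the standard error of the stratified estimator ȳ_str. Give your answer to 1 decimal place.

Var(ȳ_str) = Σₕ Wₕ²(1 − fₕ)sₕ²/nₕ with Wₕ = Nₕ/N, N = 31212.
Dept II: Wₕ = 0.31949250; term = 0.31949250²·(1 − 0.02657441)·23300000/265 = 8736.433.
Dept I: Wₕ = 0.49330386; term = 0.49330386²·(1 − 0.08488667)·82400000/1307 = 14039.626.
Dept IV: Wₕ = 0.18720364; term = 0.18720364²·(1 − 0.05579326)·11800000/326 = 1197.7332.
Sum = 23973.792.
SE = √(23973.792) = 154.8.

154.8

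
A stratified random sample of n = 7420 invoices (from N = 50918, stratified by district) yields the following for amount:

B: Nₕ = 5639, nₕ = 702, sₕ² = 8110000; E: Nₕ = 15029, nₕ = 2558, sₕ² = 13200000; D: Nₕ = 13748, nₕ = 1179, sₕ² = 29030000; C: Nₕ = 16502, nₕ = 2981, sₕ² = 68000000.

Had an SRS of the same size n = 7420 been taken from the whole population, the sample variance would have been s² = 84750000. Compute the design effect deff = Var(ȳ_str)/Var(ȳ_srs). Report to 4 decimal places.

0.4203

Var(ȳ_str) = Σ Wₕ²(1−fₕ)sₕ²/nₕ with Wₕ = Nₕ/50918:
  B: (5639/50918)²·(1−702/5639)·8110000/702 = 124.05272
  E: (15029/50918)²·(1−2558/15029)·13200000/2558 = 373.04574
  D: (13748/50918)²·(1−1179/13748)·29030000/1179 = 1641.084
  C: (16502/50918)²·(1−2981/16502)·68000000/2981 = 1963.1327
  → Var(ȳ_str) = 4101.3152.
Var(ȳ_srs) = (1 − 7420/50918)·84750000/7420 = 9757.392.
deff = 4101.3152 / 9757.392 = 0.4203.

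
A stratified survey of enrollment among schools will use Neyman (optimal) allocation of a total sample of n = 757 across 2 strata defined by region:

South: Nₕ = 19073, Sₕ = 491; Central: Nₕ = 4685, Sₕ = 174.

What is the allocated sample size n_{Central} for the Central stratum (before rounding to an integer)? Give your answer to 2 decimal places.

Neyman allocation: nₕ = n·NₕSₕ / Σⱼ NⱼSⱼ.
Σ NⱼSⱼ = 19073·491 + 4685·174 = 1.0180033 × 10^7.
n_{Central} = 757·4685·174 / (1.0180033 × 10^7) = 60.62.

60.62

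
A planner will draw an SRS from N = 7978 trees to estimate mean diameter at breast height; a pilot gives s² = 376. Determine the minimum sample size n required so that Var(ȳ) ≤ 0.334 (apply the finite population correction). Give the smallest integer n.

987

Without fpc, n₀ = s²/D = 376/0.334 = 1125.7485.
With fpc, (1 − n/N)·s²/n ≤ D requires n ≥ n₀/(1 + n₀/N) = 1125.7485/(1 + 1125.7485/7978) = 986.5410.
Rounding up, n = 987.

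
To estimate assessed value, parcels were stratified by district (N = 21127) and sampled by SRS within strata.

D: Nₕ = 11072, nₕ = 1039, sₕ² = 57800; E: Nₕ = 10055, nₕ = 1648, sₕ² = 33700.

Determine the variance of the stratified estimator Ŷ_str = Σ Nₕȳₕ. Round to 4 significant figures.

7.908 × 10^9

Var(Ŷ_str) = Σₕ Nₕ²(1 − fₕ)sₕ²/nₕ.
D: 11072²·(1 − 1039/11072)·57800/1039 = 6.1797254 × 10^9.
E: 10055²·(1 − 1648/10055)·33700/1648 = 1.7286052 × 10^9.
Sum = 7.9083306 × 10^9.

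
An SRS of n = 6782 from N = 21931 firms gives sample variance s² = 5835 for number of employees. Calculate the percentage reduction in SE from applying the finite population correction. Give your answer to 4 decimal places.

16.8882

f = n/N = 6782/21931 = 0.30924262.
SE_no-fpc = √(s²/n) = 0.92755899; SE_fpc = √((1−f)s²/n) = 0.77091111.
Ratio = √(1−f) = 0.83111815. Reduction = 100·(1 − 0.83111815) = 16.8882%.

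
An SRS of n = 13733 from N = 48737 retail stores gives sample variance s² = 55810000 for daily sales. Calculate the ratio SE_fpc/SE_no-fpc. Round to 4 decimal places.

f = n/N = 13733/48737 = 0.28177770.
SE_no-fpc = √(s²/n) = 63.748989; SE_fpc = √((1−f)s²/n) = 54.025991.
Ratio = √(1−f) = 0.84747997.

0.8475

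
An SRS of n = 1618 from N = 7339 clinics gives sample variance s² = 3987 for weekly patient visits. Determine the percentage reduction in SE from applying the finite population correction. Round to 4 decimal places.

11.7088

f = n/N = 1618/7339 = 0.22046600.
SE_no-fpc = √(s²/n) = 1.5697622; SE_fpc = √((1−f)s²/n) = 1.3859622.
Ratio = √(1−f) = 0.88291222. Reduction = 100·(1 − 0.88291222) = 11.7088%.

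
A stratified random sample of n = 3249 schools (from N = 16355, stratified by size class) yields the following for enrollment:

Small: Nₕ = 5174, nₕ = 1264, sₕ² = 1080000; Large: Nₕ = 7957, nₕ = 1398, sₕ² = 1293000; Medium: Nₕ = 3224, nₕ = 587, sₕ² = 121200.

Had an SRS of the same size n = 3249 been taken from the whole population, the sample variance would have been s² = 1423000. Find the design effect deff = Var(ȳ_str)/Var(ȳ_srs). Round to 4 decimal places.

Var(ȳ_str) = Σ Wₕ²(1−fₕ)sₕ²/nₕ with Wₕ = Nₕ/16355:
  Small: (5174/16355)²·(1−1264/5174)·1080000/1264 = 64.621758
  Large: (7957/16355)²·(1−1398/7957)·1293000/1398 = 180.45846
  Medium: (3224/16355)²·(1−587/3224)·121200/587 = 6.5624889
  → Var(ȳ_str) = 251.64271.
Var(ȳ_srs) = (1 − 3249/16355)·1423000/3249 = 350.97389.
deff = 251.64271 / 350.97389 = 0.7170.

0.7170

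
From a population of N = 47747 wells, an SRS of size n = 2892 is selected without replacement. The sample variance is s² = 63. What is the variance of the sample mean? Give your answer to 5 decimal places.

Under SRS without replacement, Var(ȳ) = (1 − f)·s²/n with f = n/N = 2892/47747 = 0.06056925.
Var(ȳ) = (1 − 0.06056925)·63/2892 = 0.93943075·0.021784232 = 0.020464778.

0.02046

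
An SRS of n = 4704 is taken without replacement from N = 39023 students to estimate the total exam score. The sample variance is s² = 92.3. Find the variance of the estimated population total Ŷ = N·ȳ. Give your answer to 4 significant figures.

Var(Ŷ) = N²·Var(ȳ) = N²·(1 − n/N)·s²/n.
f = 4704/39023 = 0.12054429; Var(ȳ) = 0.87945571·92.3/4704 = 0.017256327.
Var(Ŷ) = 39023² · 0.017256327 = 2.627784 × 10^7.

2.628 × 10^7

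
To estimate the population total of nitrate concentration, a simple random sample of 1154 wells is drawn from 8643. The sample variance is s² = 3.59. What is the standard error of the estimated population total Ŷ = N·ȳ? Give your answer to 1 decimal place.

448.7

Var(Ŷ) = N²·Var(ȳ) = N²·(1 − n/N)·s²/n.
f = 1154/8643 = 0.13351845; Var(ȳ) = 0.86648155·3.59/1154 = 0.0026955535.
Var(Ŷ) = 8643² · 0.0026955535 = 201361.75.
SE(Ŷ) = √(201361.75) = 448.7.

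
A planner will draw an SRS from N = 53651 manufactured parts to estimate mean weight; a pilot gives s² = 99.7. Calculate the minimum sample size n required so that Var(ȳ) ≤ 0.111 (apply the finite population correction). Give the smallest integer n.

884

Without fpc, n₀ = s²/D = 99.7/0.111 = 898.1982.
With fpc, (1 − n/N)·s²/n ≤ D requires n ≥ n₀/(1 + n₀/N) = 898.1982/(1 + 898.1982/53651) = 883.4086.
Rounding up, n = 884.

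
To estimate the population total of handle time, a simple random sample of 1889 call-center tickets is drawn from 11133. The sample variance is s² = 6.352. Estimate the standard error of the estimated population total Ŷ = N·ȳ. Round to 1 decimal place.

588.3

Var(Ŷ) = N²·Var(ȳ) = N²·(1 − n/N)·s²/n.
f = 1889/11133 = 0.16967574; Var(ȳ) = 0.83032426·6.352/1889 = 0.0027920697.
Var(Ŷ) = 11133² · 0.0027920697 = 346059.42.
SE(Ŷ) = √(346059.42) = 588.3.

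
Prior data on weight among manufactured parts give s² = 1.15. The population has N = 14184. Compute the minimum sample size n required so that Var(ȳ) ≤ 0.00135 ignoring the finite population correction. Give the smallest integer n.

852

Without fpc, n₀ = s²/D = 1.15/0.00135 = 851.8519.
Rounding up, n = 852.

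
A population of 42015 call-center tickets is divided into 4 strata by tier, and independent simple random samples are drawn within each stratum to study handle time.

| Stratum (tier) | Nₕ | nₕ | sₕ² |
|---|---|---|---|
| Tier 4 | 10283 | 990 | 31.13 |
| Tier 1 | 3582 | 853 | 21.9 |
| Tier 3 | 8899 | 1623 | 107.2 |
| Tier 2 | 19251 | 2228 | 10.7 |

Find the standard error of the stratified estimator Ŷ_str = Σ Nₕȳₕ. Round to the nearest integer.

Var(Ŷ_str) = Σₕ Nₕ²(1 − fₕ)sₕ²/nₕ.
Tier 4: 10283²·(1 − 990/10283)·31.13/990 = 3.0048286 × 10^6.
Tier 1: 3582²·(1 − 853/3582)·21.9/853 = 250971.38.
Tier 3: 8899²·(1 − 1623/8899)·107.2/1623 = 4.2767136 × 10^6.
Tier 2: 19251²·(1 − 2228/19251)·10.7/2228 = 1.5738306 × 10^6.
Sum = 9.1063442 × 10^6.
SE = √(9.1063442 × 10^6) = 3018.

3018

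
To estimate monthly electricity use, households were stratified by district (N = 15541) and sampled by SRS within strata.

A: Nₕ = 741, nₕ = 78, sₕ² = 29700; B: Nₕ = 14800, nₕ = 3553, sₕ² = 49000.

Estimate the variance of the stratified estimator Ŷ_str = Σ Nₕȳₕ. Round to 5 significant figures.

Var(Ŷ_str) = Σₕ Nₕ²(1 − fₕ)sₕ²/nₕ.
A: 741²·(1 − 78/741)·29700/78 = 1.8706545 × 10^8.
B: 14800²·(1 − 3553/14800)·49000/3553 = 2.2956162 × 10^9.
Sum = 2.4826817 × 10^9.

2.4827 × 10^9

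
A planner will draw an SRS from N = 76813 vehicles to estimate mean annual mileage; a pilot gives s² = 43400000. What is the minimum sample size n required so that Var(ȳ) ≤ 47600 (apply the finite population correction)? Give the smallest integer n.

902

Without fpc, n₀ = s²/D = 43400000/47600 = 911.7647.
With fpc, (1 − n/N)·s²/n ≤ D requires n ≥ n₀/(1 + n₀/N) = 911.7647/(1 + 911.7647/76813) = 901.0691.
Rounding up, n = 902.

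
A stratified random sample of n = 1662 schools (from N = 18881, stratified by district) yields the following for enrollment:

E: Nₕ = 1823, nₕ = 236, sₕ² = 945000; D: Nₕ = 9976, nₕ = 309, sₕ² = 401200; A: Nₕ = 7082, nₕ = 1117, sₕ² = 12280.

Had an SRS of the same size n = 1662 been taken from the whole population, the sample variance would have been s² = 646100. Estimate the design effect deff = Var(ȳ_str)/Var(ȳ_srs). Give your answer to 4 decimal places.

Var(ȳ_str) = Σ Wₕ²(1−fₕ)sₕ²/nₕ with Wₕ = Nₕ/18881:
  E: (1823/18881)²·(1−236/1823)·945000/236 = 32.496263
  D: (9976/18881)²·(1−309/9976)·401200/309 = 351.23729
  A: (7082/18881)²·(1−1117/7082)·12280/1117 = 1.3027515
  → Var(ȳ_str) = 385.0363.
Var(ȳ_srs) = (1 − 1662/18881)·646100/1662 = 354.52891.
deff = 385.0363 / 354.52891 = 1.0861.

1.0861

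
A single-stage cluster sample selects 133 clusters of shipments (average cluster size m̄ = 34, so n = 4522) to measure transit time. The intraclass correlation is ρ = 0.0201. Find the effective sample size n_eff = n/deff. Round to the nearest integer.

deff = 1 + (34 − 1)·0.0201 = 1 + 0.6633 = 1.6633.
n_eff = 4522 / 1.6633 = 2719.

2719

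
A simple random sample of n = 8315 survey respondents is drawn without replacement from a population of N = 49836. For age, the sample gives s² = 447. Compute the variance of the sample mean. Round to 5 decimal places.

Under SRS without replacement, Var(ȳ) = (1 − f)·s²/n with f = n/N = 8315/49836 = 0.16684726.
Var(ȳ) = (1 − 0.16684726)·447/8315 = 0.83315274·0.053758268 = 0.044788848.

0.04479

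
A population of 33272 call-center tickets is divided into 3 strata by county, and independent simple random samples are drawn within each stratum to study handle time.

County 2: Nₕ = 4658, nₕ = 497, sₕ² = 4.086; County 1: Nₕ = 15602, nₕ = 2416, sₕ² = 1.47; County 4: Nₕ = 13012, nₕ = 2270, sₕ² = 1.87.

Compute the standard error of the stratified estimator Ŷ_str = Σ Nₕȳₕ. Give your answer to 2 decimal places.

632.19

Var(Ŷ_str) = Σₕ Nₕ²(1 − fₕ)sₕ²/nₕ.
County 2: 4658²·(1 − 497/4658)·4.086/497 = 159345.27.
County 1: 15602²·(1 − 2416/15602)·1.47/2416 = 125173.89.
County 4: 13012²·(1 − 2270/13012)·1.87/2270 = 115144.96.
Sum = 399664.12.
SE = √(399664.12) = 632.19.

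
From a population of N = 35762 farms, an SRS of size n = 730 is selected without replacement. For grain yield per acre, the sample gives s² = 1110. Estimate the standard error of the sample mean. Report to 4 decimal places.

1.2205

Under SRS without replacement, Var(ȳ) = (1 − f)·s²/n with f = n/N = 730/35762 = 0.02041273.
Var(ȳ) = (1 − 0.02041273)·1110/730 = 0.97958727·1.5205479 = 1.4895094.
SE(ȳ) = √(1.4895094) = 1.2205.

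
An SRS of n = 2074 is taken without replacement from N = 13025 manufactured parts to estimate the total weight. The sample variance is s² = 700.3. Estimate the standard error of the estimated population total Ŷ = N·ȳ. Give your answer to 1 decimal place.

Var(Ŷ) = N²·Var(ȳ) = N²·(1 − n/N)·s²/n.
f = 2074/13025 = 0.15923225; Var(ȳ) = 0.84076775·700.3/2074 = 0.28389087.
Var(Ŷ) = 13025² · 0.28389087 = 4.8162264 × 10^7.
SE(Ŷ) = √(4.8162264 × 10^7) = 6939.9.

6939.9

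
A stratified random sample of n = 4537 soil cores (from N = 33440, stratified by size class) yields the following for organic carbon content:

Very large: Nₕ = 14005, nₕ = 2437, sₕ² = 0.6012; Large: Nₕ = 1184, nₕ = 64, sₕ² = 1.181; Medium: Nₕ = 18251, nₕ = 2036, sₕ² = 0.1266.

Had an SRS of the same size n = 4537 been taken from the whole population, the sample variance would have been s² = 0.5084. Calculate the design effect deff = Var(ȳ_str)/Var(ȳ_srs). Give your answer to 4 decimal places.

Var(ȳ_str) = Σ Wₕ²(1−fₕ)sₕ²/nₕ with Wₕ = Nₕ/33440:
  Very large: (14005/33440)²·(1−2437/14005)·0.6012/2437 = 3.5741461 × 10^-5
  Large: (1184/33440)²·(1−64/1184)·1.181/64 = 2.1883013 × 10^-5
  Medium: (18251/33440)²·(1−2036/18251)·0.1266/2036 = 1.6456104 × 10^-5
  → Var(ȳ_str) = 7.4080578 × 10^-5.
Var(ȳ_srs) = (1 − 4537/33440)·0.5084/4537 = 9.6853076 × 10^-5.
deff = (7.4080578 × 10^-5) / (9.6853076 × 10^-5) = 0.7649.

0.7649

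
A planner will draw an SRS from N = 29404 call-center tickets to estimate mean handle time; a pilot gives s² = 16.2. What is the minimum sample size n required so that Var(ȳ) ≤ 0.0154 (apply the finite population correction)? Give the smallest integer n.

Without fpc, n₀ = s²/D = 16.2/0.0154 = 1051.9481.
With fpc, (1 − n/N)·s²/n ≤ D requires n ≥ n₀/(1 + n₀/N) = 1051.9481/(1 + 1051.9481/29404) = 1015.6138.
Rounding up, n = 1016.

1016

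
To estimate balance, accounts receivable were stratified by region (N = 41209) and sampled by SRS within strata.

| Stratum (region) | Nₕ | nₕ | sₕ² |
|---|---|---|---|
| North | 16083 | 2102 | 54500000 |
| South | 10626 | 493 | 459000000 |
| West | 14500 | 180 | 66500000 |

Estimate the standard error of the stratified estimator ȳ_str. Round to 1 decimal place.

Var(ȳ_str) = Σₕ Wₕ²(1 − fₕ)sₕ²/nₕ with Wₕ = Nₕ/N, N = 41209.
North: Wₕ = 0.39027882; term = 0.39027882²·(1 − 0.13069701)·54500000/2102 = 3433.088.
South: Wₕ = 0.25785629; term = 0.25785629²·(1 − 0.04639563)·459000000/493 = 59032.268.
West: Wₕ = 0.35186488; term = 0.35186488²·(1 − 0.01241379)·66500000/180 = 45172.696.
Sum = 107638.05.
SE = √(107638.05) = 328.1.

328.1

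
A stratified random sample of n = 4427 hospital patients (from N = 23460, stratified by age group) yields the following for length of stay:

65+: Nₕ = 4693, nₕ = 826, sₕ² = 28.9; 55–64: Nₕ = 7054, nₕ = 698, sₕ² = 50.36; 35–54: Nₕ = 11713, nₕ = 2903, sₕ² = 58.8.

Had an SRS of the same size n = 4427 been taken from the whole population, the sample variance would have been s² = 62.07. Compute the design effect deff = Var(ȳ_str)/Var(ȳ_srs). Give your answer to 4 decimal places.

0.9520

Var(ȳ_str) = Σ Wₕ²(1−fₕ)sₕ²/nₕ with Wₕ = Nₕ/23460:
  65+: (4693/23460)²·(1−826/4693)·28.9/826 = 0.001153683
  55–64: (7054/23460)²·(1−698/7054)·50.36/698 = 0.0058775134
  35–54: (11713/23460)²·(1−2903/11713)·58.8/2903 = 0.0037976796
  → Var(ȳ_str) = 0.010828876.
Var(ȳ_srs) = (1 − 4427/23460)·62.07/4427 = 0.011375002.
deff = 0.010828876 / 0.011375002 = 0.9520.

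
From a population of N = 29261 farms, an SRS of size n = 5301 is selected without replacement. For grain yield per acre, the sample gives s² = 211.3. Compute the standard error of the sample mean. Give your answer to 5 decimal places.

0.18066

Under SRS without replacement, Var(ȳ) = (1 − f)·s²/n with f = n/N = 5301/29261 = 0.18116264.
Var(ȳ) = (1 − 0.18116264)·211.3/5301 = 0.81883736·0.039860404 = 0.032639188.
SE(ȳ) = √(0.032639188) = 0.18066.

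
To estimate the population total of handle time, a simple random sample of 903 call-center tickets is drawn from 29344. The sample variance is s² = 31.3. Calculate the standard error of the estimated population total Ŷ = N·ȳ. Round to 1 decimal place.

5378.5

Var(Ŷ) = N²·Var(ȳ) = N²·(1 − n/N)·s²/n.
f = 903/29344 = 0.03077290; Var(ȳ) = 0.96922710·31.3/903 = 0.033595579.
Var(Ŷ) = 29344² · 0.033595579 = 2.8928156 × 10^7.
SE(Ŷ) = √(2.8928156 × 10^7) = 5378.5.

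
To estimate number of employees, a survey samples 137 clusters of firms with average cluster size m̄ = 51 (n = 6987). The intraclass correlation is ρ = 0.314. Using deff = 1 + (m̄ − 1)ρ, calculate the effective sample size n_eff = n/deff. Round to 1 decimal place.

418.4

deff = 1 + (51 − 1)·0.314 = 1 + 15.7 = 16.7.
n_eff = 6987 / 16.7 = 418.4.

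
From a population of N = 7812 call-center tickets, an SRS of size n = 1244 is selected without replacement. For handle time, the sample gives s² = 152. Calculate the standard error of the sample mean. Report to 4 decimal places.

0.3205

Under SRS without replacement, Var(ȳ) = (1 − f)·s²/n with f = n/N = 1244/7812 = 0.15924219.
Var(ȳ) = (1 − 0.15924219)·152/1244 = 0.84075781·0.1221865 = 0.10272925.
SE(ȳ) = √(0.10272925) = 0.3205.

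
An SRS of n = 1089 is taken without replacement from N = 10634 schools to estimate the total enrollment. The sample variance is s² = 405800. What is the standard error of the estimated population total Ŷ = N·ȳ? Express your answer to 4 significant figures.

194500

Var(Ŷ) = N²·Var(ȳ) = N²·(1 − n/N)·s²/n.
f = 1089/10634 = 0.10240737; Var(ȳ) = 0.89759263·405800/1089 = 334.47483.
Var(Ŷ) = 10634² · 334.47483 = 3.7823068 × 10^10.
SE(Ŷ) = √(3.7823068 × 10^10) = 194500.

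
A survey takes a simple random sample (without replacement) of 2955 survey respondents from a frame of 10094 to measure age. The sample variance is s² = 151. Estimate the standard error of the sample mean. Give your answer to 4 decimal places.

Under SRS without replacement, Var(ȳ) = (1 − f)·s²/n with f = n/N = 2955/10094 = 0.29274817.
Var(ȳ) = (1 − 0.29274817)·151/2955 = 0.70725183·0.051099831 = 0.036140449.
SE(ȳ) = √(0.036140449) = 0.1901.

0.1901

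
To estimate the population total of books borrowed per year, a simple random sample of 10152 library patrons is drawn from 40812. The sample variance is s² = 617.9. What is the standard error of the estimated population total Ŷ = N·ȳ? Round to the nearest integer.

Var(Ŷ) = N²·Var(ȳ) = N²·(1 − n/N)·s²/n.
f = 10152/40812 = 0.24875037; Var(ȳ) = 0.75124963·617.9/10152 = 0.045724699.
Var(Ŷ) = 40812² · 0.045724699 = 7.6159943 × 10^7.
SE(Ŷ) = √(7.6159943 × 10^7) = 8727.

8727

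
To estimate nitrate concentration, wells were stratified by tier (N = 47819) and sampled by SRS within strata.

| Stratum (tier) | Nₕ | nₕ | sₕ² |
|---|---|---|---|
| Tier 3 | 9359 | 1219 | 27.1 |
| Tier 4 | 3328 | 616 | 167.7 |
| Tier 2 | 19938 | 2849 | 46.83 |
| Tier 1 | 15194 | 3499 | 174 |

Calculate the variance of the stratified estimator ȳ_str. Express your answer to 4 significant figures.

Var(ȳ_str) = Σₕ Wₕ²(1 − fₕ)sₕ²/nₕ with Wₕ = Nₕ/N, N = 47819.
Tier 3: Wₕ = 0.19571718; term = 0.19571718²·(1 − 0.13024896)·27.1/1219 = 7.4065926 × 10^-4.
Tier 4: Wₕ = 0.06959577; term = 0.06959577²·(1 − 0.18509615)·167.7/616 = 0.0010745444.
Tier 2: Wₕ = 0.41694724; term = 0.41694724²·(1 − 0.14289297)·46.83/2849 = 0.0024492266.
Tier 1: Wₕ = 0.31773981; term = 0.31773981²·(1 − 0.23028827)·174/3499 = 0.003864352.
Sum = 0.0081287823.

0.008129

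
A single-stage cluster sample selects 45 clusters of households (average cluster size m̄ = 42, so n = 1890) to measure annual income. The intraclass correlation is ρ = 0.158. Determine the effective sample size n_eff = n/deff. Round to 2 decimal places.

252.74

deff = 1 + (42 − 1)·0.158 = 1 + 6.478 = 7.478.
n_eff = 1890 / 7.478 = 252.74.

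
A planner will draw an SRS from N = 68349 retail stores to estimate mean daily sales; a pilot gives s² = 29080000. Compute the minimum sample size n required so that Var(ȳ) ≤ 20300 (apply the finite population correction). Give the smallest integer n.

1404

Without fpc, n₀ = s²/D = 29080000/20300 = 1432.5123.
With fpc, (1 − n/N)·s²/n ≤ D requires n ≥ n₀/(1 + n₀/N) = 1432.5123/(1 + 1432.5123/68349) = 1403.1049.
Rounding up, n = 1404.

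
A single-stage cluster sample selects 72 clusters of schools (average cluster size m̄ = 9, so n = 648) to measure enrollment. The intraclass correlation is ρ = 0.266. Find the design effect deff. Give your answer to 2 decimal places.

deff = 1 + (9 − 1)·0.266 = 1 + 2.128 = 3.128.

3.13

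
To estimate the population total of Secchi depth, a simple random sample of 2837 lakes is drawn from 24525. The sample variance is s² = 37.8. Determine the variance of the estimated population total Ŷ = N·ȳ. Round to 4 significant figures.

7.087 × 10^6

Var(Ŷ) = N²·Var(ȳ) = N²·(1 − n/N)·s²/n.
f = 2837/24525 = 0.11567788; Var(ȳ) = 0.88432212·37.8/2837 = 0.011782649.
Var(Ŷ) = 24525² · 0.011782649 = 7.0869762 × 10^6.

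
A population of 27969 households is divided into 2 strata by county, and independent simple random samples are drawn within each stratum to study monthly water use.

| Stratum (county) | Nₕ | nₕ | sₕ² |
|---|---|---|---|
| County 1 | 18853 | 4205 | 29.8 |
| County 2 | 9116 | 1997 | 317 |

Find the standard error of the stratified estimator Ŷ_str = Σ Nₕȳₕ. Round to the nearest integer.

3501

Var(Ŷ_str) = Σₕ Nₕ²(1 − fₕ)sₕ²/nₕ.
County 1: 18853²·(1 − 4205/18853)·29.8/4205 = 1.9570822 × 10^6.
County 2: 9116²·(1 − 1997/9116)·317/1997 = 1.0301596 × 10^7.
Sum = 1.2258678 × 10^7.
SE = √(1.2258678 × 10^7) = 3501.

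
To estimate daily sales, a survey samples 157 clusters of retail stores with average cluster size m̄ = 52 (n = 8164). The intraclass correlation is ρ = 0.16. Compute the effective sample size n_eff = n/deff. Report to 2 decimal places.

891.27

deff = 1 + (52 − 1)·0.16 = 1 + 8.16 = 9.16.
n_eff = 8164 / 9.16 = 891.27.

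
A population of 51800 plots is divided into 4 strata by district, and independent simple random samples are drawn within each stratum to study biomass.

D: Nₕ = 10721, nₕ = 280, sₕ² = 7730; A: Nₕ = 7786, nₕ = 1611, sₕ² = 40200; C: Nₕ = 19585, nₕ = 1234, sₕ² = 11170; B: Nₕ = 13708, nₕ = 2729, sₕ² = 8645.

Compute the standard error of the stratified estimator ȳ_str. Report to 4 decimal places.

1.7289

Var(ȳ_str) = Σₕ Wₕ²(1 − fₕ)sₕ²/nₕ with Wₕ = Nₕ/N, N = 51800.
D: Wₕ = 0.20696911; term = 0.20696911²·(1 − 0.02611697)·7730/280 = 1.1516999.
A: Wₕ = 0.15030888; term = 0.15030888²·(1 − 0.20690984)·40200/1611 = 0.44711821.
C: Wₕ = 0.37808880; term = 0.37808880²·(1 − 0.06300740)·11170/1234 = 1.2124443.
B: Wₕ = 0.26463320; term = 0.26463320²·(1 − 0.19908083)·8645/2729 = 0.17768011.
Sum = 2.9889425.
SE = √(2.9889425) = 1.7289.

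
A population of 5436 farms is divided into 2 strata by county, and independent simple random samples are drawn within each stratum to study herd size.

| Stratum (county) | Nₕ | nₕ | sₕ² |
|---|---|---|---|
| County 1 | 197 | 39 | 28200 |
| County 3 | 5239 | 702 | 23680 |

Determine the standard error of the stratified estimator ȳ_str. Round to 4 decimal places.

5.2816

Var(ȳ_str) = Σₕ Wₕ²(1 − fₕ)sₕ²/nₕ with Wₕ = Nₕ/N, N = 5436.
County 1: Wₕ = 0.03623988; term = 0.03623988²·(1 − 0.19796954)·28200/39 = 0.76163855.
County 3: Wₕ = 0.96376012; term = 0.96376012²·(1 − 0.13399504)·23680/702 = 27.133316.
Sum = 27.894955.
SE = √(27.894955) = 5.2816.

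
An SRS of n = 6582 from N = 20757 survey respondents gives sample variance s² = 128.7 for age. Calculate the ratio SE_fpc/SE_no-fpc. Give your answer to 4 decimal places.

f = n/N = 6582/20757 = 0.31709785.
SE_no-fpc = √(s²/n) = 0.13983321; SE_fpc = √((1−f)s²/n) = 0.11555522.
Ratio = √(1−f) = 0.82637894.

0.8264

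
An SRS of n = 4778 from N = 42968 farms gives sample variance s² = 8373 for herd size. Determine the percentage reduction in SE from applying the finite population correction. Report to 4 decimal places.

f = n/N = 4778/42968 = 0.11119903.
SE_no-fpc = √(s²/n) = 1.3237851; SE_fpc = √((1−f)s²/n) = 1.2480148.
Ratio = √(1−f) = 0.94276241. Reduction = 100·(1 − 0.94276241) = 5.7238%.

5.7238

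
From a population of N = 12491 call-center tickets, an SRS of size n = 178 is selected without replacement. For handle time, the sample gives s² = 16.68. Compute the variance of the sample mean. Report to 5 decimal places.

Under SRS without replacement, Var(ȳ) = (1 − f)·s²/n with f = n/N = 178/12491 = 0.01425026.
Var(ȳ) = (1 − 0.01425026)·16.68/178 = 0.98574974·0.093707865 = 0.092372504.

0.09237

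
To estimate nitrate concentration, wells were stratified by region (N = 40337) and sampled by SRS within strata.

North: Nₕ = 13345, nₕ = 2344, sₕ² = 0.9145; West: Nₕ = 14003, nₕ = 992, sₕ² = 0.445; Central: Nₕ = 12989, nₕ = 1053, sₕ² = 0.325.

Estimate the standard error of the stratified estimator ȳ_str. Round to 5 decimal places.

0.01072

Var(ȳ_str) = Σₕ Wₕ²(1 − fₕ)sₕ²/nₕ with Wₕ = Nₕ/N, N = 40337.
North: Wₕ = 0.33083769; term = 0.33083769²·(1 − 0.17564631)·0.9145/2344 = 3.5202188 × 10^-5.
West: Wₕ = 0.34715026; term = 0.34715026²·(1 − 0.07084196)·0.445/992 = 5.0231126 × 10^-5.
Central: Wₕ = 0.32201205; term = 0.32201205²·(1 − 0.08106860)·0.325/1053 = 2.940914 × 10^-5.
Sum = 1.1484245 × 10^-4.
SE = √(1.1484245 × 10^-4) = 0.01072.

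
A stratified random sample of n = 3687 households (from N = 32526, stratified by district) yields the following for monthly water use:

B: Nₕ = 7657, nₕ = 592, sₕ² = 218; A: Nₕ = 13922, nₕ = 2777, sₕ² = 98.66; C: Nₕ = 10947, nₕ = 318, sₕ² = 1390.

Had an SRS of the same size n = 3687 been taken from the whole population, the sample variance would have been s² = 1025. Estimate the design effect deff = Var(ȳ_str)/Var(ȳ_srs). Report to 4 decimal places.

Var(ȳ_str) = Σ Wₕ²(1−fₕ)sₕ²/nₕ with Wₕ = Nₕ/32526:
  B: (7657/32526)²·(1−592/7657)·218/592 = 0.018829738
  A: (13922/32526)²·(1−2777/13922)·98.66/2777 = 0.0052105746
  C: (10947/32526)²·(1−318/10947)·1390/318 = 0.48074402
  → Var(ȳ_str) = 0.50478433.
Var(ȳ_srs) = (1 − 3687/32526)·1025/3687 = 0.24649055.
deff = 0.50478433 / 0.24649055 = 2.0479.

2.0479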